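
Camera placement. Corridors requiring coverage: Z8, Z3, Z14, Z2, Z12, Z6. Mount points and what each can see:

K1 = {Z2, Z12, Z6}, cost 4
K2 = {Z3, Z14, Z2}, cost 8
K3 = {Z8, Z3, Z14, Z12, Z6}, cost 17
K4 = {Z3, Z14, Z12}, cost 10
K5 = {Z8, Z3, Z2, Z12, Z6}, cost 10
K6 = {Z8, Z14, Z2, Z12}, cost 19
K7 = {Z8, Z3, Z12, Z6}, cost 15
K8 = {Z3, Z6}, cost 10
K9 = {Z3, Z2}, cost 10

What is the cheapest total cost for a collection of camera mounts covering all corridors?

K2, K5 cover every corridor at cost 8 + 10 = 18.
Any cover uses at least 2 camera mounts; among all covering selections none totals below 18.

18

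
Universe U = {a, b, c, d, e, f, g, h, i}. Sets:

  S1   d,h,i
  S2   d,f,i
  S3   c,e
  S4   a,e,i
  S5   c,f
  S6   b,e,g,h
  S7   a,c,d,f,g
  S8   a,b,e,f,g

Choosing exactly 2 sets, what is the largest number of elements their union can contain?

Choosing S1, S8 covers {a, b, d, e, f, g, h, i} — 8 elements.
No choice of 2 sets does better; here c is left uncovered.

8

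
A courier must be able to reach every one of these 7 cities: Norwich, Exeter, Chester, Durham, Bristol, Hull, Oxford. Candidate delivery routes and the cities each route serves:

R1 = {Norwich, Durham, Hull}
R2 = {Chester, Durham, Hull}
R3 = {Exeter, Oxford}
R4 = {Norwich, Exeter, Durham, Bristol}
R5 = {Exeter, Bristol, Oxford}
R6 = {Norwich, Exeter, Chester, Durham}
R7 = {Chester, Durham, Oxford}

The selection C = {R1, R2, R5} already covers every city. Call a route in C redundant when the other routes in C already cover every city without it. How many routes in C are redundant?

0

Drop R1: Norwich uncovered — not redundant.
Drop R2: Chester uncovered — not redundant.
Drop R5: Exeter, Bristol, Oxford uncovered — not redundant.
None of the routes in C is redundant.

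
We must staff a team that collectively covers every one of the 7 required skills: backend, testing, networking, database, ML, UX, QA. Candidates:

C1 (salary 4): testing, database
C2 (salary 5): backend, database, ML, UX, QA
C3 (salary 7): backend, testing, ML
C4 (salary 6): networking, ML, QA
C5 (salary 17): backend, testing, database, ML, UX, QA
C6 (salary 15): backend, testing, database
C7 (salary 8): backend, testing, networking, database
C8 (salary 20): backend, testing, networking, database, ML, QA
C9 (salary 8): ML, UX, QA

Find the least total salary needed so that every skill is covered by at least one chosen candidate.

13

C2, C7 cover every skill at salary 5 + 8 = 13.
Any cover uses at least 2 candidates; among all covering selections none totals below 13.
Greedy by coverage-per-salary would pick C2, C1, C4 for 15 — worse than the optimum 13.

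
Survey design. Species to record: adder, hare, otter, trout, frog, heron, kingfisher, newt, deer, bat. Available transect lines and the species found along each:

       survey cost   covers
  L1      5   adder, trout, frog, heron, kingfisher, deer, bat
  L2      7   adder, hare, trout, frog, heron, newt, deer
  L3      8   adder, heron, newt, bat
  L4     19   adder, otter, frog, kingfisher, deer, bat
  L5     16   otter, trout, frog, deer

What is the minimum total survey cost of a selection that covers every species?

26

L2, L4 cover every species at survey cost 7 + 19 = 26.
Any cover uses at least 2 transects; among all covering selections none totals below 26.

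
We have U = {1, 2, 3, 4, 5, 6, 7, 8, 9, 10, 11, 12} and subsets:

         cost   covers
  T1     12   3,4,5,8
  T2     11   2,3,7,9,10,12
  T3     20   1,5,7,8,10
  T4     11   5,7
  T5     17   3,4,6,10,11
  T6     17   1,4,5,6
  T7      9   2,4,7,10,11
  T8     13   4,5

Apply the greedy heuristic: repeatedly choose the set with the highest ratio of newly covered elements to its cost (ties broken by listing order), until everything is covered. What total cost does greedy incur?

Pick 1: T7 adds 5 new (2, 4, 7, 10, 11) at cost 9 (ratio 5/9).
Pick 2: T2 adds 3 new (3, 9, 12) at cost 11 (ratio 3/11).
Pick 3: T6 adds 3 new (1, 5, 6) at cost 17 (ratio 3/17).
Pick 4: T1 adds 1 new (8) at cost 12 (ratio 1/12).
Greedy total cost: 9 + 11 + 17 + 12 = 49. (The true optimum is 48, so greedy overshoots here.)

49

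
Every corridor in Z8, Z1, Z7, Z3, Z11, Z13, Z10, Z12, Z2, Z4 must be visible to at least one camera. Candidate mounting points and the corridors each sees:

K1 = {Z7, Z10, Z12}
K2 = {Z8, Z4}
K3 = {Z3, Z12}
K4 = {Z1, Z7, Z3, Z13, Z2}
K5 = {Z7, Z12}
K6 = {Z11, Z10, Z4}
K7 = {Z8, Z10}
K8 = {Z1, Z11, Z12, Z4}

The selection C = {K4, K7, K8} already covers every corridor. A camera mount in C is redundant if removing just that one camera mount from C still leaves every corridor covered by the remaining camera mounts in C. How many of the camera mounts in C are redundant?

0

Drop K4: Z7, Z3, Z13, Z2 uncovered — not redundant.
Drop K7: Z8, Z10 uncovered — not redundant.
Drop K8: Z11, Z12, Z4 uncovered — not redundant.
None of the camera mounts in C is redundant.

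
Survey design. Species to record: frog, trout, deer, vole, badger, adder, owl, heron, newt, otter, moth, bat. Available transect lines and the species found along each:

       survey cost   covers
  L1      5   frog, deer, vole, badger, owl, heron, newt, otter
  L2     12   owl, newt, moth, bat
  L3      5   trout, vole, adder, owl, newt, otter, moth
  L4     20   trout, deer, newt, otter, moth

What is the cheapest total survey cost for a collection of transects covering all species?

22

L1, L2, L3 cover every species at survey cost 5 + 12 + 5 = 22.
Any cover uses at least 3 transects; among all covering selections none totals below 22.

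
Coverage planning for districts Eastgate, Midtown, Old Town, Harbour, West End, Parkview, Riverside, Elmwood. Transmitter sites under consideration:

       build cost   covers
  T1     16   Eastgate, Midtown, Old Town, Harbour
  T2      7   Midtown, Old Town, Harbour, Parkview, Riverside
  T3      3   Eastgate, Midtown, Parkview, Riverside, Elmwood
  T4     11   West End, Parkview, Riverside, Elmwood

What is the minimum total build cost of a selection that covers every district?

T2, T3, T4 cover every district at build cost 7 + 3 + 11 = 21.
Any cover uses at least 2 transmitter sites; among all covering selections none totals below 21.

21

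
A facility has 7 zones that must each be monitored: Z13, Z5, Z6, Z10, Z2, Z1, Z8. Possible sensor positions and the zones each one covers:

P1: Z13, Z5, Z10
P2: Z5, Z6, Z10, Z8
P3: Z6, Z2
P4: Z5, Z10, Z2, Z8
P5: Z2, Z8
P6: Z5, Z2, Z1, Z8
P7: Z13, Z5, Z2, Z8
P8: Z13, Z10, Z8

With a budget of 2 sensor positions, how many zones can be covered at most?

Choosing P1, P6 covers {Z13, Z5, Z10, Z2, Z1, Z8} — 6 zones.
No choice of 2 sensor positions does better; here Z6 is left uncovered.

6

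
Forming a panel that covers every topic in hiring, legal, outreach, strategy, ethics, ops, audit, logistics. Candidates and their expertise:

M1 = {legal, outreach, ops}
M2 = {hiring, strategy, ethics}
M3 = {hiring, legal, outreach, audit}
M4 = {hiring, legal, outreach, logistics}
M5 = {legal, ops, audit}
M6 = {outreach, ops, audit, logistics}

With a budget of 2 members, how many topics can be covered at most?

7

Choosing M2, M6 covers {hiring, outreach, strategy, ethics, ops, audit, logistics} — 7 topics.
No choice of 2 members does better; here legal is left uncovered.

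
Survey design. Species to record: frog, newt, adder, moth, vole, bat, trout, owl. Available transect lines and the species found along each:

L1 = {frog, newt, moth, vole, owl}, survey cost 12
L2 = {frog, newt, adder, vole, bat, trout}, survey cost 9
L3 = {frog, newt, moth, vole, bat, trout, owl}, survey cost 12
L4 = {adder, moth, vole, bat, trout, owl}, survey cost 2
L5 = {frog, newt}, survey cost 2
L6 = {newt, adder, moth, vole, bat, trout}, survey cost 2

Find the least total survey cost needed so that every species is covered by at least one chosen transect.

4

L4, L5 cover every species at survey cost 2 + 2 = 4.
Any cover uses at least 2 transects; among all covering selections none totals below 4.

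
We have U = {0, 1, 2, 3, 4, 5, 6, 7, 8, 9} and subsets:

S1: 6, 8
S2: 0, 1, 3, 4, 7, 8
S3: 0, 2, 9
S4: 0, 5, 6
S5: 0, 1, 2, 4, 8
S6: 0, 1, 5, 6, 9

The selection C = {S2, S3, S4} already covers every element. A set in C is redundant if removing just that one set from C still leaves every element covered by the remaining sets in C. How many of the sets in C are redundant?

0

Drop S2: 1, 3, 4, 7, … uncovered — not redundant.
Drop S3: 2, 9 uncovered — not redundant.
Drop S4: 5, 6 uncovered — not redundant.
None of the sets in C is redundant.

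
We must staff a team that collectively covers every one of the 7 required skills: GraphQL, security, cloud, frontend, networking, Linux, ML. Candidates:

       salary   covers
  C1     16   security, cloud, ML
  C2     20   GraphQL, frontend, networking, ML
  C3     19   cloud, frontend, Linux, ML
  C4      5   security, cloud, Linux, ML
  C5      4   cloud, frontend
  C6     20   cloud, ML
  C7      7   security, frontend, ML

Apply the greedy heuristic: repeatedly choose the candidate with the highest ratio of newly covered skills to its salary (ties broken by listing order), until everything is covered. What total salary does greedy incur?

Pick 1: C4 adds 4 new (security, cloud, Linux, ML) at salary 5 (ratio 4/5).
Pick 2: C5 adds 1 new (frontend) at salary 4 (ratio 1/4).
Pick 3: C2 adds 2 new (GraphQL, networking) at salary 20 (ratio 2/20).
Greedy total salary: 5 + 4 + 20 = 29. (The true optimum is 25, so greedy overshoots here.)

29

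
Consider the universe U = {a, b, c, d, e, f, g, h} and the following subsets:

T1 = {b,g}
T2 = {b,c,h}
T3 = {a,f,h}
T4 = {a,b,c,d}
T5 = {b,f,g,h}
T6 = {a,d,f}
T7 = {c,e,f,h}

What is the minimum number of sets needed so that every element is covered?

T1, T4, T7 together cover {a, b, c, d, e, f, g, h} — every element.
No 2 of the 7 sets cover everything (all 21 pairs fall short), so 3 is minimum.

3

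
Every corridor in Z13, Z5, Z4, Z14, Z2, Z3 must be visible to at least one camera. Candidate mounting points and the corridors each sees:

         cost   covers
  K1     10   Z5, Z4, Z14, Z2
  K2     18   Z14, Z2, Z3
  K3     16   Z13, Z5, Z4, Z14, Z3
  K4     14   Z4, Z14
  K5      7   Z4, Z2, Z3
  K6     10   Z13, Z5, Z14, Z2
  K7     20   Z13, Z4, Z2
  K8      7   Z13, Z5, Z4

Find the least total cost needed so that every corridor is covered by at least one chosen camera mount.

K5, K6 cover every corridor at cost 7 + 10 = 17.
Any cover uses at least 2 camera mounts; among all covering selections none totals below 17.

17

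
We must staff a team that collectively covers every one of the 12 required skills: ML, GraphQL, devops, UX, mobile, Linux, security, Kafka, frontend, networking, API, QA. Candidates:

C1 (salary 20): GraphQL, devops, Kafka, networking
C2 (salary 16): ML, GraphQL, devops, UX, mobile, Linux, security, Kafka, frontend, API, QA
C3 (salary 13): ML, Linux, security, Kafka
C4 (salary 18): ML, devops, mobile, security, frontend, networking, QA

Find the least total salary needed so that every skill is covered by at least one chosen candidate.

34

C2, C4 cover every skill at salary 16 + 18 = 34.
Any cover uses at least 2 candidates; among all covering selections none totals below 34.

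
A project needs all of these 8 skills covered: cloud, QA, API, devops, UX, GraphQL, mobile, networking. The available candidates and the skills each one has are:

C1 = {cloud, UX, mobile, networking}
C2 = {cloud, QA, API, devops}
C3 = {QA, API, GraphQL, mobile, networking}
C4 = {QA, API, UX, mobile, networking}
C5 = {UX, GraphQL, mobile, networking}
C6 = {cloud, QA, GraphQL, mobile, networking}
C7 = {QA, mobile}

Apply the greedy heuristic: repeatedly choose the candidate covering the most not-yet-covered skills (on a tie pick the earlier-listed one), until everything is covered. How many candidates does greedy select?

Pick 1: C3 covers 5 new skills (QA, API, GraphQL, mobile, networking).
Pick 2: C1 covers 2 new skills (cloud, UX).
Pick 3: C2 covers 1 new skills (devops).
Greedy uses 3 candidates. (The true minimum is 2.)

3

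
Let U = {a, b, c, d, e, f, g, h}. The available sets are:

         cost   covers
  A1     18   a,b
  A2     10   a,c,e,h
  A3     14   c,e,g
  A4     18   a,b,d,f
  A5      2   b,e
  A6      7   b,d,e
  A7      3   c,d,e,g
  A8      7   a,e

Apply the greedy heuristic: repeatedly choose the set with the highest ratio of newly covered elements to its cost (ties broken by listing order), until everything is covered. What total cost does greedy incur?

33

Pick 1: A7 adds 4 new (c, d, e, g) at cost 3 (ratio 4/3).
Pick 2: A5 adds 1 new (b) at cost 2 (ratio 1/2).
Pick 3: A2 adds 2 new (a, h) at cost 10 (ratio 2/10).
Pick 4: A4 adds 1 new (f) at cost 18 (ratio 1/18).
Greedy total cost: 3 + 2 + 10 + 18 = 33. (The true optimum is 31, so greedy overshoots here.)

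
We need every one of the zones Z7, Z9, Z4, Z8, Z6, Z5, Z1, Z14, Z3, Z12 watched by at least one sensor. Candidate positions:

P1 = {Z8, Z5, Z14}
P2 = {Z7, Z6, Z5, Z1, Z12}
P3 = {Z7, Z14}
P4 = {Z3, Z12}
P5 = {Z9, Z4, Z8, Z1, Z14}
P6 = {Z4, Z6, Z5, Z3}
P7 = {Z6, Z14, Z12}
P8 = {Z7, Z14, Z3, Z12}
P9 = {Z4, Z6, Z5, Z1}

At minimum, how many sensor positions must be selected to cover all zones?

P2, P4, P5 together cover {Z7, Z9, Z4, Z8, Z6, Z5, Z1, Z14, Z3, Z12} — every zone.
No 2 of the 9 sensor positions cover everything (all 36 pairs fall short), so 3 is minimum.

3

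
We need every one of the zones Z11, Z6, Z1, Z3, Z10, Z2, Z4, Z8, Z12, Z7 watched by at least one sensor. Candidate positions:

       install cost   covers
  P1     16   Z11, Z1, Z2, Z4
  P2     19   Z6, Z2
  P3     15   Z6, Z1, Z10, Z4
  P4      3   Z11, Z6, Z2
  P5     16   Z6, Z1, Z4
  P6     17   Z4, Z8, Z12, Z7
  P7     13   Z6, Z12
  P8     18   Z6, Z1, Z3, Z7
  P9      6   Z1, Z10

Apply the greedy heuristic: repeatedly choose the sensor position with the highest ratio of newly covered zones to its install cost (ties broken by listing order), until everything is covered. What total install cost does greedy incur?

44

Pick 1: P4 adds 3 new (Z11, Z6, Z2) at install cost 3 (ratio 3/3).
Pick 2: P9 adds 2 new (Z1, Z10) at install cost 6 (ratio 2/6).
Pick 3: P6 adds 4 new (Z4, Z8, Z12, Z7) at install cost 17 (ratio 4/17).
Pick 4: P8 adds 1 new (Z3) at install cost 18 (ratio 1/18).
Greedy total install cost: 3 + 6 + 17 + 18 = 44.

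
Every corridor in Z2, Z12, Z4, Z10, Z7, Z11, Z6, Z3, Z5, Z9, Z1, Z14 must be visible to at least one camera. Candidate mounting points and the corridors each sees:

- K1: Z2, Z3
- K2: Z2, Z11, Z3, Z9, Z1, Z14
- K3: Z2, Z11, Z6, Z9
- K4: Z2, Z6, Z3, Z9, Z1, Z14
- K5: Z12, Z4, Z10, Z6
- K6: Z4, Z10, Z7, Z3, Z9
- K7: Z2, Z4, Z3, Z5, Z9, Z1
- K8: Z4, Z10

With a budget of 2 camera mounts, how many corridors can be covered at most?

10

Choosing K2, K5 covers {Z2, Z12, Z4, Z10, Z11, Z6, Z3, Z9, Z1, Z14} — 10 corridors.
No choice of 2 camera mounts does better; here Z7, Z5 are left uncovered.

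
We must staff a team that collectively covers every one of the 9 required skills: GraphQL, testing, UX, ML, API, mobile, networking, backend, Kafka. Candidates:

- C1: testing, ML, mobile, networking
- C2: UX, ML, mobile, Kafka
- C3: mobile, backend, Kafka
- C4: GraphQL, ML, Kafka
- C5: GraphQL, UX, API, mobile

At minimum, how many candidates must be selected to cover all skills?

C1, C3, C5 together cover {GraphQL, testing, UX, ML, API, mobile, networking, backend, Kafka} — every skill.
No 2 of the 5 candidates cover everything (all 10 pairs fall short), so 3 is minimum.

3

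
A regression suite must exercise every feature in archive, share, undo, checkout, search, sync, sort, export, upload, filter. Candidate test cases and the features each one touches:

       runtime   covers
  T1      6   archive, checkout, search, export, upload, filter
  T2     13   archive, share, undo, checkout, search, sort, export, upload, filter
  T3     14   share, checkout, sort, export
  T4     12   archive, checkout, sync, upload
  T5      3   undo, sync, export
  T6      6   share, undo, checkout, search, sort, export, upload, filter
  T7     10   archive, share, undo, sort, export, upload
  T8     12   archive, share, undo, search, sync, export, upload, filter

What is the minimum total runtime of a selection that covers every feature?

T1, T5, T6 cover every feature at runtime 6 + 3 + 6 = 15.
Any cover uses at least 2 test cases; among all covering selections none totals below 15.

15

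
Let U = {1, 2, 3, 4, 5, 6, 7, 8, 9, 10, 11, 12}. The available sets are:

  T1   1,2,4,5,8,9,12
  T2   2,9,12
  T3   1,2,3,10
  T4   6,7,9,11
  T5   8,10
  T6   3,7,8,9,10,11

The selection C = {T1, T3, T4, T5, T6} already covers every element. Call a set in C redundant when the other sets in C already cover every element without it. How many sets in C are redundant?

Drop T1: 4, 5, 12 uncovered — not redundant.
Drop T3: the rest still cover every element — redundant.
Drop T4: 6 uncovered — not redundant.
Drop T5: the rest still cover every element — redundant.
Drop T6: the rest still cover every element — redundant.
3 redundant: T3, T5, T6.

3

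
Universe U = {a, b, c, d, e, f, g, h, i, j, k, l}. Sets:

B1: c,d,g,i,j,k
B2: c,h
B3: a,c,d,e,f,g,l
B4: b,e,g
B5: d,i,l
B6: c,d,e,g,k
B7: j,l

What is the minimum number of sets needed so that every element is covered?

B1, B2, B3, B4 together cover {a, b, c, d, e, f, g, h, i, j, k, l} — every element.
No 3 of the 7 sets cover everything (all 35 triples fall short), so 4 is minimum.

4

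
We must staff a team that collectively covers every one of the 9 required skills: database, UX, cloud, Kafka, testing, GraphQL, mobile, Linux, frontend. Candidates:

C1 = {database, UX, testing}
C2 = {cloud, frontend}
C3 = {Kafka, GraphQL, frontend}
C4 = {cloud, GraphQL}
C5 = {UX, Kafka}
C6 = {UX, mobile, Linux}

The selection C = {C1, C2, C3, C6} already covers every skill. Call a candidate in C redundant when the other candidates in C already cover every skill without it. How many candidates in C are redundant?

Drop C1: database, testing uncovered — not redundant.
Drop C2: cloud uncovered — not redundant.
Drop C3: Kafka, GraphQL uncovered — not redundant.
Drop C6: mobile, Linux uncovered — not redundant.
None of the candidates in C is redundant.

0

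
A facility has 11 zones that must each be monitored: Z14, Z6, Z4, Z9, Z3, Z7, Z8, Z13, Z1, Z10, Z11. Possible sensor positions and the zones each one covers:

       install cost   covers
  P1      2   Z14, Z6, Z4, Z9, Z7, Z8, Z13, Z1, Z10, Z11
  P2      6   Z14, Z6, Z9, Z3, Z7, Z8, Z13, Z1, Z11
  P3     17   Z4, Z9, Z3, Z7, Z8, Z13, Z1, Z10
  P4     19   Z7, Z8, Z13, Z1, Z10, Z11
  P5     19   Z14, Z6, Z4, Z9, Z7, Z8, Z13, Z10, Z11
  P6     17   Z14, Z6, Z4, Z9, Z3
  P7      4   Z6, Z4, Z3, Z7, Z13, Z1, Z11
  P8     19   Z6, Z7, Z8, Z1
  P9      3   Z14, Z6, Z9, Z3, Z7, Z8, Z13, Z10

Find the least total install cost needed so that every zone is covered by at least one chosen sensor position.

P1, P9 cover every zone at install cost 2 + 3 = 5.
Any cover uses at least 2 sensor positions; among all covering selections none totals below 5.

5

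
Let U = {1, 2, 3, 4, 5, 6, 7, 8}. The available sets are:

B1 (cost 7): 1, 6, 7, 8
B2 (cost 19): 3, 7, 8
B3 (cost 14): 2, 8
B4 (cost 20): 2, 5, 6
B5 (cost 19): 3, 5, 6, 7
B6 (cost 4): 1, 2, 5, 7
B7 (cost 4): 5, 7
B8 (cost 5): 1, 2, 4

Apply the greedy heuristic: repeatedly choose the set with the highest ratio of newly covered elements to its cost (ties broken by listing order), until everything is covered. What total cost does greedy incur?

Pick 1: B6 adds 4 new (1, 2, 5, 7) at cost 4 (ratio 4/4).
Pick 2: B1 adds 2 new (6, 8) at cost 7 (ratio 2/7).
Pick 3: B8 adds 1 new (4) at cost 5 (ratio 1/5).
Pick 4: B2 adds 1 new (3) at cost 19 (ratio 1/19).
Greedy total cost: 4 + 7 + 5 + 19 = 35. (The true optimum is 31, so greedy overshoots here.)

35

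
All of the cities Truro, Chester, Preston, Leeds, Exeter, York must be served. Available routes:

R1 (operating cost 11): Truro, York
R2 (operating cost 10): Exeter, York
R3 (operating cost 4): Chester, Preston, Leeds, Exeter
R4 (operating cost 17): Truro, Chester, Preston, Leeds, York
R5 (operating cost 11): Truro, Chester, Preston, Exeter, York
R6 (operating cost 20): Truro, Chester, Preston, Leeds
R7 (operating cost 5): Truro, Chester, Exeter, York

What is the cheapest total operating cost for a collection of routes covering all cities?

9

R3, R7 cover every city at operating cost 4 + 5 = 9.
Any cover uses at least 2 routes; among all covering selections none totals below 9.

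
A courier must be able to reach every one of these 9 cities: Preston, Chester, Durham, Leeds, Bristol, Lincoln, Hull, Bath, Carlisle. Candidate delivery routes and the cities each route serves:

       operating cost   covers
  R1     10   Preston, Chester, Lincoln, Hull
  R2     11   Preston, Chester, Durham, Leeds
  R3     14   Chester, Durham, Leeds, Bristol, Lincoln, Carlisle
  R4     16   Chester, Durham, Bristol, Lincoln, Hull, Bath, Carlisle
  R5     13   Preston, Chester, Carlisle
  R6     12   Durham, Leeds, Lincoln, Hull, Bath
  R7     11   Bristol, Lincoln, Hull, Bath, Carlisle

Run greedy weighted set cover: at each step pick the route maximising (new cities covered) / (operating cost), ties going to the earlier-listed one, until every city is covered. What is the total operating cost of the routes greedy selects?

22

Pick 1: R7 adds 5 new (Bristol, Lincoln, Hull, Bath, Carlisle) at operating cost 11 (ratio 5/11).
Pick 2: R2 adds 4 new (Preston, Chester, Durham, Leeds) at operating cost 11 (ratio 4/11).
Greedy total operating cost: 11 + 11 = 22.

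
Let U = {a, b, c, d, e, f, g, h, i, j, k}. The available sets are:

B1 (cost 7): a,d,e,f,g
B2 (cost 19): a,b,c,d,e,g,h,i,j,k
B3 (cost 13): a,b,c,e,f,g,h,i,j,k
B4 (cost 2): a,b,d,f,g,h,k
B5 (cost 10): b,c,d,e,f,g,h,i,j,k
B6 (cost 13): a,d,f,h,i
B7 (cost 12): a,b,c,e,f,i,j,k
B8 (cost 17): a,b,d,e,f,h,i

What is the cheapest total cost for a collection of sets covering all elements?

B4, B5 cover every element at cost 2 + 10 = 12.
Any cover uses at least 2 sets; among all covering selections none totals below 12.

12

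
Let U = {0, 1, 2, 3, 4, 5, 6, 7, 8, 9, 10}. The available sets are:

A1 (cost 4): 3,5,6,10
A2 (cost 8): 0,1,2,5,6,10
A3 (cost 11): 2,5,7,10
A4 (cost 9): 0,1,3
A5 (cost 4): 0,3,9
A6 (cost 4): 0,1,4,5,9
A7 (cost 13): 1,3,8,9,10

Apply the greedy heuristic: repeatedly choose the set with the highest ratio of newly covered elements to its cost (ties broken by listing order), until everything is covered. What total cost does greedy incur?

Pick 1: A6 adds 5 new (0, 1, 4, 5, 9) at cost 4 (ratio 5/4).
Pick 2: A1 adds 3 new (3, 6, 10) at cost 4 (ratio 3/4).
Pick 3: A3 adds 2 new (2, 7) at cost 11 (ratio 2/11).
Pick 4: A7 adds 1 new (8) at cost 13 (ratio 1/13).
Greedy total cost: 4 + 4 + 11 + 13 = 32.

32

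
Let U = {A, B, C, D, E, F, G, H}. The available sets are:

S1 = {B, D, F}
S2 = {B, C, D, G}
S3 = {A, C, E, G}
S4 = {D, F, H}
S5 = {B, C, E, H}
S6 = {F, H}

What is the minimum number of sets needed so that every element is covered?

3

S1, S3, S4 together cover {A, B, C, D, E, F, G, H} — every element.
No 2 of the 6 sets cover everything (all 15 pairs fall short), so 3 is minimum.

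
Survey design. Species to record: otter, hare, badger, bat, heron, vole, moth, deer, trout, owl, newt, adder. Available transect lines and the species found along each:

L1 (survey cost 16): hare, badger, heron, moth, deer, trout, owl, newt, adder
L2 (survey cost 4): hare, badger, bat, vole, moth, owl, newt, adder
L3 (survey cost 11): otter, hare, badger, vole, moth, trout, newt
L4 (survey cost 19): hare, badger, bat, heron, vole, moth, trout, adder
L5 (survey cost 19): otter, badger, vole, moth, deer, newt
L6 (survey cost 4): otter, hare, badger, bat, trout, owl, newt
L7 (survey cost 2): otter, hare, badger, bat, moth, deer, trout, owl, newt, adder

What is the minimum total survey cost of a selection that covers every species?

21

L4, L7 cover every species at survey cost 19 + 2 = 21.
Any cover uses at least 2 transects; among all covering selections none totals below 21.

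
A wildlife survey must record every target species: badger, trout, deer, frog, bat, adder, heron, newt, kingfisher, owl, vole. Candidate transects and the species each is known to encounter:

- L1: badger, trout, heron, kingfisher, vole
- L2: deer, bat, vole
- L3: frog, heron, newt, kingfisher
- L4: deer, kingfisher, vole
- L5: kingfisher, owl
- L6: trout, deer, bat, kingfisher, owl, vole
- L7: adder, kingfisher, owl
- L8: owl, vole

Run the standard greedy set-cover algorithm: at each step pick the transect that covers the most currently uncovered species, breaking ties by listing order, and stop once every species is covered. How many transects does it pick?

4

Pick 1: L6 covers 6 new species (trout, deer, bat, kingfisher, owl, vole).
Pick 2: L3 covers 3 new species (frog, heron, newt).
Pick 3: L1 covers 1 new species (badger).
Pick 4: L7 covers 1 new species (adder).
Greedy uses 4 transects.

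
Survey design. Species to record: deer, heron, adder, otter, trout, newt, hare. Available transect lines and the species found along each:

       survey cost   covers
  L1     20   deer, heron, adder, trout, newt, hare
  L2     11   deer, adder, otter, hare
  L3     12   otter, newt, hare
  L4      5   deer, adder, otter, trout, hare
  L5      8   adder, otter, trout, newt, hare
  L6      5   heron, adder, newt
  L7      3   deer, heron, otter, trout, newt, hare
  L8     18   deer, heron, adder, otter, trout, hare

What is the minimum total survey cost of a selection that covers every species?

8

L4, L7 cover every species at survey cost 5 + 3 = 8.
Any cover uses at least 2 transects; among all covering selections none totals below 8.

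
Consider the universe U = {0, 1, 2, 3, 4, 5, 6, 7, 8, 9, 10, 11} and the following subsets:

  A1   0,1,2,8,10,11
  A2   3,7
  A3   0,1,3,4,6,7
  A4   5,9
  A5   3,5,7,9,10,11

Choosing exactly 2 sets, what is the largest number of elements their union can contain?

Choosing A1, A3 covers {0, 1, 2, 3, 4, 6, 7, 8, 10, 11} — 10 elements.
No choice of 2 sets does better; here 5, 9 are left uncovered.

10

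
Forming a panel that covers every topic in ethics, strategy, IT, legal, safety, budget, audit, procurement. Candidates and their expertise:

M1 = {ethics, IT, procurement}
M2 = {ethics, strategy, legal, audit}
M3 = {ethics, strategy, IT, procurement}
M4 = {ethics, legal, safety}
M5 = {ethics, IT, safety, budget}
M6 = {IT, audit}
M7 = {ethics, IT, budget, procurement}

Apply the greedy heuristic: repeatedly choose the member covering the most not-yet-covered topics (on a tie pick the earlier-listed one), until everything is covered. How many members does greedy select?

Pick 1: M2 covers 4 new topics (ethics, strategy, legal, audit).
Pick 2: M5 covers 3 new topics (IT, safety, budget).
Pick 3: M1 covers 1 new topics (procurement).
Greedy uses 3 members.

3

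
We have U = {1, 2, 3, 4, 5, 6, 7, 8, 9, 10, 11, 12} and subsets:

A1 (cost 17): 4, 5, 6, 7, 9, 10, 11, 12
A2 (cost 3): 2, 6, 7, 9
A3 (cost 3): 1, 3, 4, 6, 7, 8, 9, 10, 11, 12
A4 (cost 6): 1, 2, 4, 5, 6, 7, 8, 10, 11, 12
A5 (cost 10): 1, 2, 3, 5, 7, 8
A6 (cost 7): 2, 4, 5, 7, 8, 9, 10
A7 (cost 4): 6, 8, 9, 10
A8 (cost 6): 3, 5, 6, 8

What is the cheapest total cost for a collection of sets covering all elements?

9

A3, A4 cover every element at cost 3 + 6 = 9.
Any cover uses at least 2 sets; among all covering selections none totals below 9.
Greedy by coverage-per-cost would pick A3, A2, A4 for 12 — worse than the optimum 9.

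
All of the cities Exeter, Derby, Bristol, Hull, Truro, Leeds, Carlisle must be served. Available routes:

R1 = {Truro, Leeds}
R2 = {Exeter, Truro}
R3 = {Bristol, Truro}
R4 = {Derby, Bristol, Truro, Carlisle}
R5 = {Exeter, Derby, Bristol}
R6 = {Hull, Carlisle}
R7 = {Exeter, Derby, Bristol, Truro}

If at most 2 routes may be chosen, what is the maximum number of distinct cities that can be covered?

Choosing R6, R7 covers {Exeter, Derby, Bristol, Hull, Truro, Carlisle} — 6 cities.
No choice of 2 routes does better; here Leeds is left uncovered.

6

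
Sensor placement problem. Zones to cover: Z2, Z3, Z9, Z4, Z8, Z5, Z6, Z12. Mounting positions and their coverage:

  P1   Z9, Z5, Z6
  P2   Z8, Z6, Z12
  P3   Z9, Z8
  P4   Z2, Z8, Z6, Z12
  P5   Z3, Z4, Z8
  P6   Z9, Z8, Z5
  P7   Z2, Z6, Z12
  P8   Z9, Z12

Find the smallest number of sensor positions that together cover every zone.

P1, P4, P5 together cover {Z2, Z3, Z9, Z4, Z8, Z5, Z6, Z12} — every zone.
No 2 of the 8 sensor positions cover everything (all 28 pairs fall short), so 3 is minimum.

3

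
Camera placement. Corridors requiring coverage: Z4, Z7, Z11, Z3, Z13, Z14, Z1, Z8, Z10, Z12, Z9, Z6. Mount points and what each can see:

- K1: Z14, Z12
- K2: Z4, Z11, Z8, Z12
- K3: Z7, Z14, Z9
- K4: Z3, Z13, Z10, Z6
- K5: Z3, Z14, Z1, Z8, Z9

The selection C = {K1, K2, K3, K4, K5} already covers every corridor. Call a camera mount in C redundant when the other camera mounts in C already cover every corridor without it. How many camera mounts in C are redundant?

Drop K1: the rest still cover every corridor — redundant.
Drop K2: Z4, Z11 uncovered — not redundant.
Drop K3: Z7 uncovered — not redundant.
Drop K4: Z13, Z10, Z6 uncovered — not redundant.
Drop K5: Z1 uncovered — not redundant.
1 redundant: K1.

1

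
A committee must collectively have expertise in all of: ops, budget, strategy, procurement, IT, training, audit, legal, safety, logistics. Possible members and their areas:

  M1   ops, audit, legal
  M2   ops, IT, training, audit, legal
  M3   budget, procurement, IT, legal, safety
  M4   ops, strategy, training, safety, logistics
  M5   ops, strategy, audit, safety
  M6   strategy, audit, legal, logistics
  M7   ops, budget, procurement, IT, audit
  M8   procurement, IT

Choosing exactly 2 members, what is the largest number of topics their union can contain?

Choosing M3, M4 covers {ops, budget, strategy, procurement, IT, training, legal, safety, logistics} — 9 topics.
No choice of 2 members does better; here audit is left uncovered.

9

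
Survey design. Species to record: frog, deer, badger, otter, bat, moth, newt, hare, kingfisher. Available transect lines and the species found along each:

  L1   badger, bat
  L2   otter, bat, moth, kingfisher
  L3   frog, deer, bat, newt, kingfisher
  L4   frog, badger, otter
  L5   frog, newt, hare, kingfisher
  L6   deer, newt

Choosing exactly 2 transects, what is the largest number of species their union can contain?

Choosing L2, L3 covers {frog, deer, otter, bat, moth, newt, kingfisher} — 7 species.
No choice of 2 transects does better; here badger, hare are left uncovered.

7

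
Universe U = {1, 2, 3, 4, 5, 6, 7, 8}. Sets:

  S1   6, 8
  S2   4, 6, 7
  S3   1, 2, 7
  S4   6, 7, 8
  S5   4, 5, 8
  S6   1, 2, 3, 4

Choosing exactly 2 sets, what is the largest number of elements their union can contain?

7

Choosing S4, S6 covers {1, 2, 3, 4, 6, 7, 8} — 7 elements.
No choice of 2 sets does better; here 5 is left uncovered.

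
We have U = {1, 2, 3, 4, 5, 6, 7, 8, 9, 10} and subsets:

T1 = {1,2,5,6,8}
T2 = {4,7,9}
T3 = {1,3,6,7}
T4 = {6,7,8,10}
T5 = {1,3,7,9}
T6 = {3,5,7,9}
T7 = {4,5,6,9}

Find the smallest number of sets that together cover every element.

4

T1, T2, T3, T4 together cover {1, 2, 3, 4, 5, 6, 7, 8, 9, 10} — every element.
No 3 of the 7 sets cover everything (all 35 triples fall short), so 4 is minimum.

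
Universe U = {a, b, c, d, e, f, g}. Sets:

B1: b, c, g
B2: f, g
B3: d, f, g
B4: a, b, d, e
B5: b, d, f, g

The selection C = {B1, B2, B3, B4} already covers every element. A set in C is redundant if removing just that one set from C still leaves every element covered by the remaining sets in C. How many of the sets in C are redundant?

2

Drop B1: c uncovered — not redundant.
Drop B2: the rest still cover every element — redundant.
Drop B3: the rest still cover every element — redundant.
Drop B4: a, e uncovered — not redundant.
2 redundant: B2, B3.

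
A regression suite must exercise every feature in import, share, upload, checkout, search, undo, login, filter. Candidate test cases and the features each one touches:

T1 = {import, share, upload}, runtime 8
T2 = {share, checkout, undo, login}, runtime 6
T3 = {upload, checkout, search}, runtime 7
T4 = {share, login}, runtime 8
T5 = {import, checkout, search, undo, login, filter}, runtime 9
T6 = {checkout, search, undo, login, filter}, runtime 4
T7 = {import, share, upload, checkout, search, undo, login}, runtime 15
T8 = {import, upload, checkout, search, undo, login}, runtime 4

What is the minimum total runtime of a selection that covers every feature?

12

T1, T6 cover every feature at runtime 8 + 4 = 12.
Any cover uses at least 2 test cases; among all covering selections none totals below 12.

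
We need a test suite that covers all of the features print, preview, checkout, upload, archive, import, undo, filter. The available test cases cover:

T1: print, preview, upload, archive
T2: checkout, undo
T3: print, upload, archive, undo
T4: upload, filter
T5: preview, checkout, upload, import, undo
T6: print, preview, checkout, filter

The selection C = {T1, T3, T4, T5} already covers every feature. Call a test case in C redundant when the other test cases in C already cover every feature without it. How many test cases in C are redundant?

2

Drop T1: the rest still cover every feature — redundant.
Drop T3: the rest still cover every feature — redundant.
Drop T4: filter uncovered — not redundant.
Drop T5: checkout, import uncovered — not redundant.
2 redundant: T1, T3.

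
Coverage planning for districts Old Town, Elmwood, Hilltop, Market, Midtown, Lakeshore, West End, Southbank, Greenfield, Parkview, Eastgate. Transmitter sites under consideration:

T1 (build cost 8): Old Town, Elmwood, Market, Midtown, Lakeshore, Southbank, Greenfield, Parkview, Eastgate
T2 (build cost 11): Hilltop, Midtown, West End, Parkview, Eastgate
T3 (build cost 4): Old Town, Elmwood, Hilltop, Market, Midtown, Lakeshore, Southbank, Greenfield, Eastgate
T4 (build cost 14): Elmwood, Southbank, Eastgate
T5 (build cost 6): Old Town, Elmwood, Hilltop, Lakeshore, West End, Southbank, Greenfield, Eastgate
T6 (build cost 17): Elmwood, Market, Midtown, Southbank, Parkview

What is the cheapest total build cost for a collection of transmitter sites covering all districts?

14

T1, T5 cover every district at build cost 8 + 6 = 14.
Any cover uses at least 2 transmitter sites; among all covering selections none totals below 14.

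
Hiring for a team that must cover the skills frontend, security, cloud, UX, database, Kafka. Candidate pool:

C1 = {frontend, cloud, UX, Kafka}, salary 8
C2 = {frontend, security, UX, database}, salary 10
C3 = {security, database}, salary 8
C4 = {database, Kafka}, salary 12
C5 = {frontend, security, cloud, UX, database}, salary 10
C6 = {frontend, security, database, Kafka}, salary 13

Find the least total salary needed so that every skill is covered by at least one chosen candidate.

C1, C3 cover every skill at salary 8 + 8 = 16.
Any cover uses at least 2 candidates; among all covering selections none totals below 16.

16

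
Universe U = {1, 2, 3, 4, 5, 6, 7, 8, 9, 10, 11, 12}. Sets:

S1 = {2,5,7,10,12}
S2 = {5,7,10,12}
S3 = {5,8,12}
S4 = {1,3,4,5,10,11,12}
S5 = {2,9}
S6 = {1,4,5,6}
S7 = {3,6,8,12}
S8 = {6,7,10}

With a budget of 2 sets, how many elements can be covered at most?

Choosing S1, S4 covers {1, 2, 3, 4, 5, 7, 10, 11, 12} — 9 elements.
No choice of 2 sets does better; here 6, 8, 9 are left uncovered.

9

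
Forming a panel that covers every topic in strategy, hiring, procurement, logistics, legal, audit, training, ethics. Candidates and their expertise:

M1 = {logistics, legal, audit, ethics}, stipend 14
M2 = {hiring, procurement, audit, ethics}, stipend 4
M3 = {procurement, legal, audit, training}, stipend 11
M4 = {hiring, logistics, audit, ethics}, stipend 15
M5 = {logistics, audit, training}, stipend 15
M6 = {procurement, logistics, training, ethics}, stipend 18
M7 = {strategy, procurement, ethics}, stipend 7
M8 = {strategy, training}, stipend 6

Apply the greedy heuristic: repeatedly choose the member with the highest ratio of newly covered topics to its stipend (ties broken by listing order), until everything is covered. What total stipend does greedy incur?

24

Pick 1: M2 adds 4 new (hiring, procurement, audit, ethics) at stipend 4 (ratio 4/4).
Pick 2: M8 adds 2 new (strategy, training) at stipend 6 (ratio 2/6).
Pick 3: M1 adds 2 new (logistics, legal) at stipend 14 (ratio 2/14).
Greedy total stipend: 4 + 6 + 14 = 24.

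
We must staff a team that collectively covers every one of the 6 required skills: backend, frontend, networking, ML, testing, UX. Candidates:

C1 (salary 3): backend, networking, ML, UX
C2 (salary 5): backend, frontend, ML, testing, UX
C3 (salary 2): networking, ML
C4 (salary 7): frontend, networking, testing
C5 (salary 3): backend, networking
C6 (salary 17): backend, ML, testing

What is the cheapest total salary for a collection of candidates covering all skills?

7

C2, C3 cover every skill at salary 5 + 2 = 7.
Any cover uses at least 2 candidates; among all covering selections none totals below 7.
Greedy by coverage-per-salary would pick C1, C2 for 8 — worse than the optimum 7.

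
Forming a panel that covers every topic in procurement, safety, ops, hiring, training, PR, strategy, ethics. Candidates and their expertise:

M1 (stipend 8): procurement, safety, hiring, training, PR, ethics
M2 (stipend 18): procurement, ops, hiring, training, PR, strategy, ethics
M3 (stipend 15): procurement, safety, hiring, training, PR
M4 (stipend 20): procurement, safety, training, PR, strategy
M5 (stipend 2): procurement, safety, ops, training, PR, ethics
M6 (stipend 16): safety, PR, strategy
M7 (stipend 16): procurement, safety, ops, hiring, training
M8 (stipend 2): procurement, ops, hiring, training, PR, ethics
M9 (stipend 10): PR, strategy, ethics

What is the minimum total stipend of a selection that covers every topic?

M5, M8, M9 cover every topic at stipend 2 + 2 + 10 = 14.
Any cover uses at least 2 members; among all covering selections none totals below 14.

14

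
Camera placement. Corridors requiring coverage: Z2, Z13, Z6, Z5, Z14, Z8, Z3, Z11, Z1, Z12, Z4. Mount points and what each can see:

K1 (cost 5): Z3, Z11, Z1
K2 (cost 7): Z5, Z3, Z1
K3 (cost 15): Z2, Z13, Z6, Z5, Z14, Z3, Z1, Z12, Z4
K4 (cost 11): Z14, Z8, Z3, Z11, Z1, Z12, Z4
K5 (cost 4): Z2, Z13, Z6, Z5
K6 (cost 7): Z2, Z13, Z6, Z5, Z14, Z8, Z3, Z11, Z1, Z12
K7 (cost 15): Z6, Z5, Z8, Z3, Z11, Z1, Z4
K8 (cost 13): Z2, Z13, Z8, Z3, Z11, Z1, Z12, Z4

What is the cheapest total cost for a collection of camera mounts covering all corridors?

15

K4, K5 cover every corridor at cost 11 + 4 = 15.
Any cover uses at least 2 camera mounts; among all covering selections none totals below 15.
Greedy by coverage-per-cost would pick K6, K4 for 18 — worse than the optimum 15.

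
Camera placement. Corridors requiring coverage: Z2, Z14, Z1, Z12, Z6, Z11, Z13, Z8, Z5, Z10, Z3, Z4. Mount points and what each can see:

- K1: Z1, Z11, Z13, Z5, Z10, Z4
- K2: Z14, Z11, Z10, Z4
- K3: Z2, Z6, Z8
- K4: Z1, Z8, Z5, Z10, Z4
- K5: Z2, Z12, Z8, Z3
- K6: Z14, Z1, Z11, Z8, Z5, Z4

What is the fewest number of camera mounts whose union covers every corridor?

4

K1, K2, K3, K5 together cover {Z2, Z14, Z1, Z12, Z6, Z11, Z13, Z8, Z5, Z10, Z3, Z4} — every corridor.
No 3 of the 6 camera mounts cover everything (all 20 triples fall short), so 4 is minimum.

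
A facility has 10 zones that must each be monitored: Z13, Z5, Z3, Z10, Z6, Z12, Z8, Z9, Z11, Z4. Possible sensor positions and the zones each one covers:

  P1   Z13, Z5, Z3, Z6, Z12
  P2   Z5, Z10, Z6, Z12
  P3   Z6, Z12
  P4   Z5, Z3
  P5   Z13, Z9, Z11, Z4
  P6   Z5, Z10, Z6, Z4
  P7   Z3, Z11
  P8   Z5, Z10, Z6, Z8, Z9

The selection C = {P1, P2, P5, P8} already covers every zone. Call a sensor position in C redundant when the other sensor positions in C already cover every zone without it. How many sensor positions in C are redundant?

Drop P1: Z3 uncovered — not redundant.
Drop P2: the rest still cover every zone — redundant.
Drop P5: Z11, Z4 uncovered — not redundant.
Drop P8: Z8 uncovered — not redundant.
1 redundant: P2.

1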